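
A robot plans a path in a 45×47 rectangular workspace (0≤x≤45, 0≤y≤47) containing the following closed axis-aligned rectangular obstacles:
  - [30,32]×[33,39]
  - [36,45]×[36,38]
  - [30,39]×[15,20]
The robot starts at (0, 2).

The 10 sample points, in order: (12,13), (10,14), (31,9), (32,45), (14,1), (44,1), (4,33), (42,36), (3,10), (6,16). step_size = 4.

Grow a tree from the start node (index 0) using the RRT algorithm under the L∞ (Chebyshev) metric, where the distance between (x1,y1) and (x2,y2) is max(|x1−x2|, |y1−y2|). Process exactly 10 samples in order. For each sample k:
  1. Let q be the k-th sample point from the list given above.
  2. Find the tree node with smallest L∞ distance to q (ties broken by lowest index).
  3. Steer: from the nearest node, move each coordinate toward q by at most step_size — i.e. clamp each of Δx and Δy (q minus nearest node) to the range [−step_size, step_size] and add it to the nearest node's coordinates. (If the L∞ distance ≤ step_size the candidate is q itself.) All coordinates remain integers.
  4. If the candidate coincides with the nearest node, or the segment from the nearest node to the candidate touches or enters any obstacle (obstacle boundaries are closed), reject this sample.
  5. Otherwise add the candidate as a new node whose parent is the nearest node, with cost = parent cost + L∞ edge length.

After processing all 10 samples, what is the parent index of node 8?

1. q=(12,13) nearest=0 d=12 new=(4,6) → add node 1 parent=0 cost=4
2. q=(10,14) nearest=1 d=8 new=(8,10) → add node 2 parent=1 cost=8
3. q=(31,9) nearest=2 d=23 new=(12,9) → add node 3 parent=2 cost=12
4. q=(32,45) nearest=2 d=35 new=(12,14) → add node 4 parent=2 cost=12
5. q=(14,1) nearest=3 d=8 new=(14,5) → add node 5 parent=3 cost=16
6. q=(44,1) nearest=5 d=30 new=(18,1) → add node 6 parent=5 cost=20
7. q=(4,33) nearest=4 d=19 new=(8,18) → add node 7 parent=4 cost=16
8. q=(42,36) nearest=3 d=30 new=(16,13) → add node 8 parent=3 cost=16
9. q=(3,10) nearest=1 d=4 new=(3,10) → add node 9 parent=1 cost=8
10. q=(6,16) nearest=7 d=2 new=(6,16) → add node 10 parent=7 cost=18

Parent of node 8: 3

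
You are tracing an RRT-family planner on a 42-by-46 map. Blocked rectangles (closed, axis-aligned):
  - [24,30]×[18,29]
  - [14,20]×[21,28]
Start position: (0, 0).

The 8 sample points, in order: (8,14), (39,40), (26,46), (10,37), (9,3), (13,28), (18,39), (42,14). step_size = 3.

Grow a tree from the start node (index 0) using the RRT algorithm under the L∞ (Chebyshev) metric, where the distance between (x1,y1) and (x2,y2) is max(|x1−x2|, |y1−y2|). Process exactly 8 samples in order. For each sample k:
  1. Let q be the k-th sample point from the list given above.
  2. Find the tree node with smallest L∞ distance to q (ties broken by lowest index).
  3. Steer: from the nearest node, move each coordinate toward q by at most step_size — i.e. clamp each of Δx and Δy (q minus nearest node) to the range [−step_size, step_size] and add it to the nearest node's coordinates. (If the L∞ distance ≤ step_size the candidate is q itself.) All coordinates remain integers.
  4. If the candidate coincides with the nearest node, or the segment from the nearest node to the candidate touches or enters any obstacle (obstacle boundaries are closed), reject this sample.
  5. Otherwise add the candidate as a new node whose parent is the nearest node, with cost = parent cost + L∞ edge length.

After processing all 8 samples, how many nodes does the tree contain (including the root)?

Node count: 9

1. q=(8,14) nearest=0 d=14 new=(3,3) → add node 1 parent=0 cost=3
2. q=(39,40) nearest=1 d=37 new=(6,6) → add node 2 parent=1 cost=6
3. q=(26,46) nearest=2 d=40 new=(9,9) → add node 3 parent=2 cost=9
4. q=(10,37) nearest=3 d=28 new=(10,12) → add node 4 parent=3 cost=12
5. q=(9,3) nearest=2 d=3 new=(9,3) → add node 5 parent=2 cost=9
6. q=(13,28) nearest=4 d=16 new=(13,15) → add node 6 parent=4 cost=15
7. q=(18,39) nearest=6 d=24 new=(16,18) → add node 7 parent=6 cost=18
8. q=(42,14) nearest=7 d=26 new=(19,15) → add node 8 parent=7 cost=21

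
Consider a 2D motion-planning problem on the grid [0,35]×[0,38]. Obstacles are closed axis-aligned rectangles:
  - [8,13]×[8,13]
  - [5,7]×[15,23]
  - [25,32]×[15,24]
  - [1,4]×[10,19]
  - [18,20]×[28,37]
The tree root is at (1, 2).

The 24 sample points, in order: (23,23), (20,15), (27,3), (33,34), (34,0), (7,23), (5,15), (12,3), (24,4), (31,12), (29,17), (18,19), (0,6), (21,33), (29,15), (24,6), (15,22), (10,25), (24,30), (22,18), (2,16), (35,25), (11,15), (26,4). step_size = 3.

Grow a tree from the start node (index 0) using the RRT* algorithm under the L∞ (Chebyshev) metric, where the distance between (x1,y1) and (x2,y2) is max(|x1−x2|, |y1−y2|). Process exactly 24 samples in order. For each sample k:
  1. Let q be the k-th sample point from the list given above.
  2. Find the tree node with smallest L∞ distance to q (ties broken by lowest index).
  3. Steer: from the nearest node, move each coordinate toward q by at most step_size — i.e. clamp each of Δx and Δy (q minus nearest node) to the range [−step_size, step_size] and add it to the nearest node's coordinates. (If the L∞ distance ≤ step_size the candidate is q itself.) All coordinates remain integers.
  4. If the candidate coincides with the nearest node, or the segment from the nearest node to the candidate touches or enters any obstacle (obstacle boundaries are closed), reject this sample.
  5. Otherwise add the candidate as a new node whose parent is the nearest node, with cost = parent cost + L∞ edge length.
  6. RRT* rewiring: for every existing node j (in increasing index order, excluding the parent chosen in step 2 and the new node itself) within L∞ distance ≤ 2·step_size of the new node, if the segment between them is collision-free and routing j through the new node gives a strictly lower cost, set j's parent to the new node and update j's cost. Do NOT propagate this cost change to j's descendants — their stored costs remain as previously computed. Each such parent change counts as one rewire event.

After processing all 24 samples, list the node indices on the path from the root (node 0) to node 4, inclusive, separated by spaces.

1. q=(23,23) nearest=0 d=22 new=(4,5) → add node 1 parent=0 cost=3
2. q=(20,15) nearest=1 d=16 new=(7,8) → add node 2 parent=1 cost=6
3. q=(27,3) nearest=2 d=20 new=(10,5) → add node 3 parent=2 cost=9
4. q=(33,34) nearest=2 d=26 new=(10,11) → blocked by [8,13]×[8,13], reject
5. q=(34,0) nearest=3 d=24 new=(13,2) → add node 4 parent=3 cost=12
6. q=(7,23) nearest=2 d=15 new=(7,11) → add node 5 parent=2 cost=9
7. q=(5,15) nearest=5 d=4 new=(5,14) → add node 6 parent=5 cost=12
8. q=(12,3) nearest=4 d=1 new=(12,3) → add node 7 parent=4 cost=13
9. q=(24,4) nearest=4 d=11 new=(16,4) → add node 8 parent=4 cost=15
10. q=(31,12) nearest=8 d=15 new=(19,7) → add node 9 parent=8 cost=18
11. q=(29,17) nearest=9 d=10 new=(22,10) → add node 10 parent=9 cost=21
12. q=(18,19) nearest=10 d=9 new=(19,13) → add node 11 parent=10 cost=24
13. q=(0,6) nearest=0 d=4 new=(0,5) → add node 12 parent=0 cost=3
14. q=(21,33) nearest=6 d=19 new=(8,17) → blocked by [5,7]×[15,23], reject
15. q=(29,15) nearest=10 d=7 new=(25,13) → add node 13 parent=10 cost=24
16. q=(24,6) nearest=10 d=4 new=(24,7) → add node 14 parent=10 cost=24
17. q=(15,22) nearest=11 d=9 new=(16,16) → add node 15 parent=11 cost=27
18. q=(10,25) nearest=15 d=9 new=(13,19) → add node 16 parent=15 cost=30
19. q=(24,30) nearest=16 d=11 new=(16,22) → add node 17 parent=16 cost=33
20. q=(22,18) nearest=11 d=5 new=(22,16) → add node 18 parent=11 cost=27
21. q=(2,16) nearest=6 d=3 new=(2,16) → blocked by [1,4]×[10,19], reject
22. q=(35,25) nearest=13 d=12 new=(28,16) → blocked by [25,32]×[15,24], reject
23. q=(11,15) nearest=5 d=4 new=(10,14) → blocked by [8,13]×[8,13], reject
24. q=(26,4) nearest=14 d=3 new=(26,4) → add node 19 parent=14 cost=27

Path: 0 1 2 3 4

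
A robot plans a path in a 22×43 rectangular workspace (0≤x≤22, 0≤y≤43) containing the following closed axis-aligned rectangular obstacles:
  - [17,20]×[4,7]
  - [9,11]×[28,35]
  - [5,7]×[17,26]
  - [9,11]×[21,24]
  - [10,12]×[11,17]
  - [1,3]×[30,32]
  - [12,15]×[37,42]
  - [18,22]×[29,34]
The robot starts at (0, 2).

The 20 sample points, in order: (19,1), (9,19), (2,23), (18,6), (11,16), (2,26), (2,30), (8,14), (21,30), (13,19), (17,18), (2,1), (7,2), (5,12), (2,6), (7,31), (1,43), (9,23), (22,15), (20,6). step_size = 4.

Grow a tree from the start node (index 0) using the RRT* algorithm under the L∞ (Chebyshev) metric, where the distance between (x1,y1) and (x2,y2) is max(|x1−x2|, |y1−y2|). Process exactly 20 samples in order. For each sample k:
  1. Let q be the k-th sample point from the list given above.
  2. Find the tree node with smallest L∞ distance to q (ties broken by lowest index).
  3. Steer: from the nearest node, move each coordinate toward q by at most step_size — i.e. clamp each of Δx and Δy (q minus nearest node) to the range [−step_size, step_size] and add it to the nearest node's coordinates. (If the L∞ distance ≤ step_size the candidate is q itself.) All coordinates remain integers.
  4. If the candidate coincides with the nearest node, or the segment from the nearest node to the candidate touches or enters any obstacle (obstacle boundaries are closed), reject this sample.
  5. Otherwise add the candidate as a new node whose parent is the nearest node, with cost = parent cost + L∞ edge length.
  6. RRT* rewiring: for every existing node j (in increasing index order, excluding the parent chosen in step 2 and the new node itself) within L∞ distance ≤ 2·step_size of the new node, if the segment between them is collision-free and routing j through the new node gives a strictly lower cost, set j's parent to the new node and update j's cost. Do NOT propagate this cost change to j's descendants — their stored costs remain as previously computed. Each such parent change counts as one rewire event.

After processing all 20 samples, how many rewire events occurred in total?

1. q=(19,1) nearest=0 d=19 new=(4,1) → add node 1 parent=0 cost=4
2. q=(9,19) nearest=0 d=17 new=(4,6) → add node 2 parent=0 cost=4
3. q=(2,23) nearest=2 d=17 new=(2,10) → add node 3 parent=2 cost=8
4. q=(18,6) nearest=1 d=14 new=(8,5) → add node 4 parent=1 cost=8
5. q=(11,16) nearest=3 d=9 new=(6,14) → add node 5 parent=3 cost=12
6. q=(2,26) nearest=5 d=12 new=(2,18) → add node 6 parent=5 cost=16
7. q=(2,30) nearest=6 d=12 new=(2,22) → add node 7 parent=6 cost=20
8. q=(8,14) nearest=5 d=2 new=(8,14) → add node 8 parent=5 cost=14
9. q=(21,30) nearest=5 d=16 new=(10,18) → add node 9 parent=5 cost=16
10. q=(13,19) nearest=9 d=3 new=(13,19) → add node 10 parent=9 cost=19
11. q=(17,18) nearest=10 d=4 new=(17,18) → add node 11 parent=10 cost=23
12. q=(2,1) nearest=0 d=2 new=(2,1) → add node 12 parent=0 cost=2
13. q=(7,2) nearest=1 d=3 new=(7,2) → add node 13 parent=1 cost=7
14. q=(5,12) nearest=5 d=2 new=(5,12) → add node 14 parent=5 cost=14
15. q=(2,6) nearest=2 d=2 new=(2,6) → add node 15 parent=2 cost=6; rewire 14→15 (12<14)
16. q=(7,31) nearest=7 d=9 new=(6,26) → blocked by [5,7]×[17,26], reject
17. q=(1,43) nearest=7 d=21 new=(1,26) → add node 16 parent=7 cost=24
18. q=(9,23) nearest=10 d=4 new=(9,23) → blocked by [9,11]×[21,24], reject
19. q=(22,15) nearest=11 d=5 new=(21,15) → add node 17 parent=11 cost=27
20. q=(20,6) nearest=17 d=9 new=(20,11) → add node 18 parent=17 cost=31

Rewire events: 1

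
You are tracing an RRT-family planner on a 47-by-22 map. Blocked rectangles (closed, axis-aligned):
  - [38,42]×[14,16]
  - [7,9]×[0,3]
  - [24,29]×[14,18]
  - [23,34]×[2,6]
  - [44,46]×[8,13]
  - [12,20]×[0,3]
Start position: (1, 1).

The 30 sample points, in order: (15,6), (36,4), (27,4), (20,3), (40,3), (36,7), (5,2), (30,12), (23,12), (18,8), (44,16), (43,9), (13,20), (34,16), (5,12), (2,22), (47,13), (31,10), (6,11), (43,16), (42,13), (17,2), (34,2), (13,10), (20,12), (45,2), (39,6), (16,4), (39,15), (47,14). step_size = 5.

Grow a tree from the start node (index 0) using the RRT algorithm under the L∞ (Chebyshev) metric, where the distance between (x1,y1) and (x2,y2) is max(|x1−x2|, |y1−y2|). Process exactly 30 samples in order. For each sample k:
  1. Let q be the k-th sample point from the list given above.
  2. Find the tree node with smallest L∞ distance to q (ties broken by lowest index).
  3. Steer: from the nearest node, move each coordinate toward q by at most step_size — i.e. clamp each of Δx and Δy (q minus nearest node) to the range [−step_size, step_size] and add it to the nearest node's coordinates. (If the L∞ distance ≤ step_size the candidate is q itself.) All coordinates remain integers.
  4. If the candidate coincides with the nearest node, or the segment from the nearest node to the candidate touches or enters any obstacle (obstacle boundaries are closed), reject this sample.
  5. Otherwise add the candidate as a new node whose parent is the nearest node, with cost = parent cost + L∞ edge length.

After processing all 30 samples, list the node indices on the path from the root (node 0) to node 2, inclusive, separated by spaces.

1. q=(15,6) nearest=0 d=14 new=(6,6) → add node 1 parent=0 cost=5
2. q=(36,4) nearest=1 d=30 new=(11,4) → add node 2 parent=1 cost=10
3. q=(27,4) nearest=2 d=16 new=(16,4) → add node 3 parent=2 cost=15
4. q=(20,3) nearest=3 d=4 new=(20,3) → blocked by [12,20]×[0,3], reject
5. q=(40,3) nearest=3 d=24 new=(21,3) → add node 4 parent=3 cost=20
6. q=(36,7) nearest=4 d=15 new=(26,7) → blocked by [23,34]×[2,6], reject
7. q=(5,2) nearest=0 d=4 new=(5,2) → add node 5 parent=0 cost=4
8. q=(30,12) nearest=4 d=9 new=(26,8) → blocked by [23,34]×[2,6], reject
9. q=(23,12) nearest=3 d=8 new=(21,9) → add node 6 parent=3 cost=20
10. q=(18,8) nearest=6 d=3 new=(18,8) → add node 7 parent=6 cost=23
11. q=(44,16) nearest=4 d=23 new=(26,8) → blocked by [23,34]×[2,6], reject
12. q=(43,9) nearest=4 d=22 new=(26,8) → blocked by [23,34]×[2,6], reject
13. q=(13,20) nearest=6 d=11 new=(16,14) → add node 8 parent=6 cost=25
14. q=(34,16) nearest=4 d=13 new=(26,8) → blocked by [23,34]×[2,6], reject
15. q=(5,12) nearest=1 d=6 new=(5,11) → add node 9 parent=1 cost=10
16. q=(2,22) nearest=9 d=11 new=(2,16) → add node 10 parent=9 cost=15
17. q=(47,13) nearest=4 d=26 new=(26,8) → blocked by [23,34]×[2,6], reject
18. q=(31,10) nearest=4 d=10 new=(26,8) → blocked by [23,34]×[2,6], reject
19. q=(6,11) nearest=9 d=1 new=(6,11) → add node 11 parent=9 cost=11
20. q=(43,16) nearest=4 d=22 new=(26,8) → blocked by [23,34]×[2,6], reject
21. q=(42,13) nearest=4 d=21 new=(26,8) → blocked by [23,34]×[2,6], reject
22. q=(17,2) nearest=3 d=2 new=(17,2) → blocked by [12,20]×[0,3], reject
23. q=(34,2) nearest=4 d=13 new=(26,2) → blocked by [23,34]×[2,6], reject
24. q=(13,10) nearest=8 d=4 new=(13,10) → add node 12 parent=8 cost=29
25. q=(20,12) nearest=6 d=3 new=(20,12) → add node 13 parent=6 cost=23
26. q=(45,2) nearest=4 d=24 new=(26,2) → blocked by [23,34]×[2,6], reject
27. q=(39,6) nearest=4 d=18 new=(26,6) → blocked by [23,34]×[2,6], reject
28. q=(16,4) nearest=3 d=0 → coincident, reject
29. q=(39,15) nearest=4 d=18 new=(26,8) → blocked by [23,34]×[2,6], reject
30. q=(47,14) nearest=4 d=26 new=(26,8) → blocked by [23,34]×[2,6], reject

Path: 0 1 2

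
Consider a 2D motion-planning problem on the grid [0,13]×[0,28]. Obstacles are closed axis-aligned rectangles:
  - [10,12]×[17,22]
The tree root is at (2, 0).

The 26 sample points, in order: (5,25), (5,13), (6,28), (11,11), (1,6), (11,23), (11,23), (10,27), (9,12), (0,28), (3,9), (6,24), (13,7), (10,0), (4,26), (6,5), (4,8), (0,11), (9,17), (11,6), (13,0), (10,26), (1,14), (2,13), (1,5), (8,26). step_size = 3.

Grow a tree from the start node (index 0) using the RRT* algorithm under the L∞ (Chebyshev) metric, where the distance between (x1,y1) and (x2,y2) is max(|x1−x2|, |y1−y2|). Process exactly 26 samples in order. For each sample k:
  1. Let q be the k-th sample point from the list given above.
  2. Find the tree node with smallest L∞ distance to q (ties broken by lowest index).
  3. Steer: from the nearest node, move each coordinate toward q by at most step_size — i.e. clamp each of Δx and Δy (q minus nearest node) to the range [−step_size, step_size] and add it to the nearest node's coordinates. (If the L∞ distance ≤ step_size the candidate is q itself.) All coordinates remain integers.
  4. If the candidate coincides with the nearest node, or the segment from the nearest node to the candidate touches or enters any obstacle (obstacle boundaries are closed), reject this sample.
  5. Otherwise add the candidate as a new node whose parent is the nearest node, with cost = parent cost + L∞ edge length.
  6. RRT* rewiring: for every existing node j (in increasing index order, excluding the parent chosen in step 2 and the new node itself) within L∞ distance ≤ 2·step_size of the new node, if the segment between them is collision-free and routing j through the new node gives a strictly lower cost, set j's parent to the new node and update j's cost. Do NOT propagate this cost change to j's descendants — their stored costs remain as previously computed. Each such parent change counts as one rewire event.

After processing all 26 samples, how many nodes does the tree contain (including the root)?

Node count: 25

1. q=(5,25) nearest=0 d=25 new=(5,3) → add node 1 parent=0 cost=3
2. q=(5,13) nearest=1 d=10 new=(5,6) → add node 2 parent=1 cost=6
3. q=(6,28) nearest=2 d=22 new=(6,9) → add node 3 parent=2 cost=9
4. q=(11,11) nearest=3 d=5 new=(9,11) → add node 4 parent=3 cost=12
5. q=(1,6) nearest=1 d=4 new=(2,6) → add node 5 parent=1 cost=6
6. q=(11,23) nearest=4 d=12 new=(11,14) → add node 6 parent=4 cost=15
7. q=(11,23) nearest=6 d=9 new=(11,17) → blocked by [10,12]×[17,22], reject
8. q=(10,27) nearest=6 d=13 new=(10,17) → blocked by [10,12]×[17,22], reject
9. q=(9,12) nearest=4 d=1 new=(9,12) → add node 7 parent=4 cost=13
10. q=(0,28) nearest=6 d=14 new=(8,17) → add node 8 parent=6 cost=18
11. q=(3,9) nearest=2 d=3 new=(3,9) → add node 9 parent=2 cost=9
12. q=(6,24) nearest=8 d=7 new=(6,20) → add node 10 parent=8 cost=21
13. q=(13,7) nearest=4 d=4 new=(12,8) → add node 11 parent=4 cost=15
14. q=(10,0) nearest=1 d=5 new=(8,0) → add node 12 parent=1 cost=6
15. q=(4,26) nearest=10 d=6 new=(4,23) → add node 13 parent=10 cost=24
16. q=(6,5) nearest=2 d=1 new=(6,5) → add node 14 parent=2 cost=7; rewire 11→14 (13<15)
17. q=(4,8) nearest=9 d=1 new=(4,8) → add node 15 parent=9 cost=10
18. q=(0,11) nearest=9 d=3 new=(0,11) → add node 16 parent=9 cost=12
19. q=(9,17) nearest=8 d=1 new=(9,17) → add node 17 parent=8 cost=19
20. q=(11,6) nearest=11 d=2 new=(11,6) → add node 18 parent=11 cost=15
21. q=(13,0) nearest=12 d=5 new=(11,0) → add node 19 parent=12 cost=9
22. q=(10,26) nearest=10 d=6 new=(9,23) → add node 20 parent=10 cost=24
23. q=(1,14) nearest=16 d=3 new=(1,14) → add node 21 parent=16 cost=15
24. q=(2,13) nearest=21 d=1 new=(2,13) → add node 22 parent=21 cost=16
25. q=(1,5) nearest=5 d=1 new=(1,5) → add node 23 parent=5 cost=7
26. q=(8,26) nearest=20 d=3 new=(8,26) → add node 24 parent=20 cost=27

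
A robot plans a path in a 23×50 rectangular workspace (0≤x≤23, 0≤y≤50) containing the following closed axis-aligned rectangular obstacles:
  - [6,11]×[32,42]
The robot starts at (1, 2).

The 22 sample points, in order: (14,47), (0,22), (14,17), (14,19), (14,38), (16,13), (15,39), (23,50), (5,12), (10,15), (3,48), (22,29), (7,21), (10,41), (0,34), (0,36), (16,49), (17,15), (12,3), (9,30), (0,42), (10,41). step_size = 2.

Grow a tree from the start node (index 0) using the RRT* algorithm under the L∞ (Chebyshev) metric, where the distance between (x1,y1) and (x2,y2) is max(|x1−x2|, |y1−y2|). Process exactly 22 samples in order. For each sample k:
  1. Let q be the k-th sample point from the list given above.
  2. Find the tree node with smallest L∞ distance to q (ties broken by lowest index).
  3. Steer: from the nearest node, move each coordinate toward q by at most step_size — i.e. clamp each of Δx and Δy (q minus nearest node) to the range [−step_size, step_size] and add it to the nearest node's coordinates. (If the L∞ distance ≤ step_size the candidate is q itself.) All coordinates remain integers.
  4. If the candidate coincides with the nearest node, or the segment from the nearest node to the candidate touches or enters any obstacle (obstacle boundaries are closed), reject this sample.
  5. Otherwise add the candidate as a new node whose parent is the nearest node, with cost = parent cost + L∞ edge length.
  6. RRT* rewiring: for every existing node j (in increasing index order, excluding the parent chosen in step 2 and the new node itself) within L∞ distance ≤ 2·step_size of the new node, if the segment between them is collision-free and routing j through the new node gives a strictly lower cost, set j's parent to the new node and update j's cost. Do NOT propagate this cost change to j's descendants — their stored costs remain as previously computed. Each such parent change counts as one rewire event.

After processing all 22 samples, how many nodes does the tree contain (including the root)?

1. q=(14,47) nearest=0 d=45 new=(3,4) → add node 1 parent=0 cost=2
2. q=(0,22) nearest=1 d=18 new=(1,6) → add node 2 parent=1 cost=4
3. q=(14,17) nearest=1 d=13 new=(5,6) → add node 3 parent=1 cost=4
4. q=(14,19) nearest=2 d=13 new=(3,8) → add node 4 parent=2 cost=6
5. q=(14,38) nearest=4 d=30 new=(5,10) → add node 5 parent=4 cost=8
6. q=(16,13) nearest=3 d=11 new=(7,8) → add node 6 parent=3 cost=6
7. q=(15,39) nearest=5 d=29 new=(7,12) → add node 7 parent=5 cost=10
8. q=(23,50) nearest=7 d=38 new=(9,14) → add node 8 parent=7 cost=12
9. q=(5,12) nearest=5 d=2 new=(5,12) → add node 9 parent=5 cost=10
10. q=(10,15) nearest=8 d=1 new=(10,15) → add node 10 parent=8 cost=13
11. q=(3,48) nearest=10 d=33 new=(8,17) → add node 11 parent=10 cost=15
12. q=(22,29) nearest=10 d=14 new=(12,17) → add node 12 parent=10 cost=15
13. q=(7,21) nearest=11 d=4 new=(7,19) → add node 13 parent=11 cost=17
14. q=(10,41) nearest=13 d=22 new=(9,21) → add node 14 parent=13 cost=19
15. q=(0,34) nearest=14 d=13 new=(7,23) → add node 15 parent=14 cost=21
16. q=(0,36) nearest=15 d=13 new=(5,25) → add node 16 parent=15 cost=23
17. q=(16,49) nearest=16 d=24 new=(7,27) → add node 17 parent=16 cost=25
18. q=(17,15) nearest=12 d=5 new=(14,15) → add node 18 parent=12 cost=17
19. q=(12,3) nearest=6 d=5 new=(9,6) → add node 19 parent=6 cost=8
20. q=(9,30) nearest=17 d=3 new=(9,29) → add node 20 parent=17 cost=27
21. q=(0,42) nearest=20 d=13 new=(7,31) → add node 21 parent=20 cost=29
22. q=(10,41) nearest=21 d=10 new=(9,33) → blocked by [6,11]×[32,42], reject

Node count: 22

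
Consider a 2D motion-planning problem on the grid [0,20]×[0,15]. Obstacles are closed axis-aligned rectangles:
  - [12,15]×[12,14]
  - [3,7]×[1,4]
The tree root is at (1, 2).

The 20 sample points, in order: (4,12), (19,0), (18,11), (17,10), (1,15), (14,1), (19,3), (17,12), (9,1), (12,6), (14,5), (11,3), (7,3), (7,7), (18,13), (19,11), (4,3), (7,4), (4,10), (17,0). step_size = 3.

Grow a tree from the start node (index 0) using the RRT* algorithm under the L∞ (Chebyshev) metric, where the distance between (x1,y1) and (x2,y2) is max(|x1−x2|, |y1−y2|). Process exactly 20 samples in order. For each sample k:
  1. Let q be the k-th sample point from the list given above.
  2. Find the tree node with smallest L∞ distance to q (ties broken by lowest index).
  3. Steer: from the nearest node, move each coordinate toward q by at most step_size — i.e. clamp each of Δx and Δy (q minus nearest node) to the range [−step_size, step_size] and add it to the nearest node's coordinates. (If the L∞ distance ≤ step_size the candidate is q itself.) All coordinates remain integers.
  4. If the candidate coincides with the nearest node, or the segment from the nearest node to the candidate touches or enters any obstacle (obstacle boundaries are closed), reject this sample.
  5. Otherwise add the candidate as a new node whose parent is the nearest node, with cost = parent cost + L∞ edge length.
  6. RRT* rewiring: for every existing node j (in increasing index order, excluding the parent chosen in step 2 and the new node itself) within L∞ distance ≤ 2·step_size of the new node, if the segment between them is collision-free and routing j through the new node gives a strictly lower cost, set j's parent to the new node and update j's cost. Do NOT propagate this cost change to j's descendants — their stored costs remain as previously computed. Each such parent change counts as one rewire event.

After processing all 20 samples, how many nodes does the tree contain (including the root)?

1. q=(4,12) nearest=0 d=10 new=(4,5) → blocked by [3,7]×[1,4], reject
2. q=(19,0) nearest=0 d=18 new=(4,0) → add node 1 parent=0 cost=3
3. q=(18,11) nearest=1 d=14 new=(7,3) → blocked by [3,7]×[1,4], reject
4. q=(17,10) nearest=1 d=13 new=(7,3) → blocked by [3,7]×[1,4], reject
5. q=(1,15) nearest=0 d=13 new=(1,5) → add node 2 parent=0 cost=3
6. q=(14,1) nearest=1 d=10 new=(7,1) → blocked by [3,7]×[1,4], reject
7. q=(19,3) nearest=1 d=15 new=(7,3) → blocked by [3,7]×[1,4], reject
8. q=(17,12) nearest=1 d=13 new=(7,3) → blocked by [3,7]×[1,4], reject
9. q=(9,1) nearest=1 d=5 new=(7,1) → blocked by [3,7]×[1,4], reject
10. q=(12,6) nearest=1 d=8 new=(7,3) → blocked by [3,7]×[1,4], reject
11. q=(14,5) nearest=1 d=10 new=(7,3) → blocked by [3,7]×[1,4], reject
12. q=(11,3) nearest=1 d=7 new=(7,3) → blocked by [3,7]×[1,4], reject
13. q=(7,3) nearest=1 d=3 new=(7,3) → blocked by [3,7]×[1,4], reject
14. q=(7,7) nearest=0 d=6 new=(4,5) → blocked by [3,7]×[1,4], reject
15. q=(18,13) nearest=1 d=14 new=(7,3) → blocked by [3,7]×[1,4], reject
16. q=(19,11) nearest=1 d=15 new=(7,3) → blocked by [3,7]×[1,4], reject
17. q=(4,3) nearest=0 d=3 new=(4,3) → blocked by [3,7]×[1,4], reject
18. q=(7,4) nearest=1 d=4 new=(7,3) → blocked by [3,7]×[1,4], reject
19. q=(4,10) nearest=2 d=5 new=(4,8) → add node 3 parent=2 cost=6
20. q=(17,0) nearest=1 d=13 new=(7,0) → add node 4 parent=1 cost=6

Node count: 5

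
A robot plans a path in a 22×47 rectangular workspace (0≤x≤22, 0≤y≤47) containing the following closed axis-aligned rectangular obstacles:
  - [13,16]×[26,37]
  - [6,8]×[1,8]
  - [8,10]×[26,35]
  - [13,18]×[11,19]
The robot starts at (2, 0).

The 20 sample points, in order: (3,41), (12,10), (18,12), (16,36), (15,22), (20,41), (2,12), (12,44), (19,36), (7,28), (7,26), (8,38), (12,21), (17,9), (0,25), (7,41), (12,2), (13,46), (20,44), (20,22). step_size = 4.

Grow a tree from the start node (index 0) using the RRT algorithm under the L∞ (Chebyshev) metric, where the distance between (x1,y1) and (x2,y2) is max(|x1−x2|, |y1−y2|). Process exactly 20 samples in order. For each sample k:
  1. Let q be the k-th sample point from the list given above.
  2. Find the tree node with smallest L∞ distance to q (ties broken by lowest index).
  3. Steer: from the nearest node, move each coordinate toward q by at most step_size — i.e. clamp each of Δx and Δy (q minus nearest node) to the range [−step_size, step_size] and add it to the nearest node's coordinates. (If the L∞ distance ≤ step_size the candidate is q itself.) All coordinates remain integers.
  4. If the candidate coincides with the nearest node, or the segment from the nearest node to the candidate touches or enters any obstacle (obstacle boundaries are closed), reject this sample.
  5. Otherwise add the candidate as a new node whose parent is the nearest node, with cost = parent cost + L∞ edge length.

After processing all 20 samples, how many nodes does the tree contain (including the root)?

1. q=(3,41) nearest=0 d=41 new=(3,4) → add node 1 parent=0 cost=4
2. q=(12,10) nearest=1 d=9 new=(7,8) → blocked by [6,8]×[1,8], reject
3. q=(18,12) nearest=1 d=15 new=(7,8) → blocked by [6,8]×[1,8], reject
4. q=(16,36) nearest=1 d=32 new=(7,8) → blocked by [6,8]×[1,8], reject
5. q=(15,22) nearest=1 d=18 new=(7,8) → blocked by [6,8]×[1,8], reject
6. q=(20,41) nearest=1 d=37 new=(7,8) → blocked by [6,8]×[1,8], reject
7. q=(2,12) nearest=1 d=8 new=(2,8) → add node 2 parent=1 cost=8
8. q=(12,44) nearest=2 d=36 new=(6,12) → add node 3 parent=2 cost=12
9. q=(19,36) nearest=3 d=24 new=(10,16) → add node 4 parent=3 cost=16
10. q=(7,28) nearest=4 d=12 new=(7,20) → add node 5 parent=4 cost=20
11. q=(7,26) nearest=5 d=6 new=(7,24) → add node 6 parent=5 cost=24
12. q=(8,38) nearest=6 d=14 new=(8,28) → blocked by [8,10]×[26,35], reject
13. q=(12,21) nearest=4 d=5 new=(12,20) → add node 7 parent=4 cost=20
14. q=(17,9) nearest=4 d=7 new=(14,12) → blocked by [13,18]×[11,19], reject
15. q=(0,25) nearest=5 d=7 new=(3,24) → add node 8 parent=5 cost=24
16. q=(7,41) nearest=6 d=17 new=(7,28) → add node 9 parent=6 cost=28
17. q=(12,2) nearest=1 d=9 new=(7,2) → blocked by [6,8]×[1,8], reject
18. q=(13,46) nearest=9 d=18 new=(11,32) → blocked by [8,10]×[26,35], reject
19. q=(20,44) nearest=9 d=16 new=(11,32) → blocked by [8,10]×[26,35], reject
20. q=(20,22) nearest=7 d=8 new=(16,22) → add node 10 parent=7 cost=24

Node count: 11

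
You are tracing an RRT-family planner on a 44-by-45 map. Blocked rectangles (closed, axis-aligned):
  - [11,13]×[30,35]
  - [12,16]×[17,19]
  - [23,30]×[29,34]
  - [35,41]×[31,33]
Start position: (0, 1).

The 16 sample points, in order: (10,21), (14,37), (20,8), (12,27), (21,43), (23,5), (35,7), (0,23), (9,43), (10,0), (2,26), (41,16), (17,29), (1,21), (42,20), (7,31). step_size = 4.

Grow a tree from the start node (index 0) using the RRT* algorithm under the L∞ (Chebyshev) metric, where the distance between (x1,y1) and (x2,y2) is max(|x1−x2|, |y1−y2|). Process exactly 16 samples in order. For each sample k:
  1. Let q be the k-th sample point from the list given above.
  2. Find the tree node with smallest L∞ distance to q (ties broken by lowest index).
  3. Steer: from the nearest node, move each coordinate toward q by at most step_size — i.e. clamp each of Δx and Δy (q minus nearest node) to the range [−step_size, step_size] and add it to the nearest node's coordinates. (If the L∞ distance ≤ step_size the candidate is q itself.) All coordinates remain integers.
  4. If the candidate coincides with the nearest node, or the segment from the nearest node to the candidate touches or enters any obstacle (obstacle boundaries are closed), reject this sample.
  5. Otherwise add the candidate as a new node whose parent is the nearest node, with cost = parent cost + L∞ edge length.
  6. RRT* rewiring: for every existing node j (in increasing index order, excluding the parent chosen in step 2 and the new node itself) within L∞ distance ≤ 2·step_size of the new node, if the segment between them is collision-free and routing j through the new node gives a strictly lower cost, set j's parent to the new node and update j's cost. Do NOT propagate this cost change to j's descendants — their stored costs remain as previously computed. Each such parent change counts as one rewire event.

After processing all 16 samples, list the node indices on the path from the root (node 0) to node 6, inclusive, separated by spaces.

Path: 0 1 2 3 5 6

1. q=(10,21) nearest=0 d=20 new=(4,5) → add node 1 parent=0 cost=4
2. q=(14,37) nearest=1 d=32 new=(8,9) → add node 2 parent=1 cost=8
3. q=(20,8) nearest=2 d=12 new=(12,8) → add node 3 parent=2 cost=12
4. q=(12,27) nearest=2 d=18 new=(12,13) → add node 4 parent=2 cost=12
5. q=(21,43) nearest=4 d=30 new=(16,17) → blocked by [12,16]×[17,19], reject
6. q=(23,5) nearest=3 d=11 new=(16,5) → add node 5 parent=3 cost=16
7. q=(35,7) nearest=5 d=19 new=(20,7) → add node 6 parent=5 cost=20
8. q=(0,23) nearest=4 d=12 new=(8,17) → add node 7 parent=4 cost=16
9. q=(9,43) nearest=7 d=26 new=(9,21) → add node 8 parent=7 cost=20
10. q=(10,0) nearest=1 d=6 new=(8,1) → add node 9 parent=1 cost=8
11. q=(2,26) nearest=8 d=7 new=(5,25) → add node 10 parent=8 cost=24
12. q=(41,16) nearest=6 d=21 new=(24,11) → add node 11 parent=6 cost=24
13. q=(17,29) nearest=8 d=8 new=(13,25) → add node 12 parent=8 cost=24
14. q=(1,21) nearest=10 d=4 new=(1,21) → add node 13 parent=10 cost=28
15. q=(42,20) nearest=11 d=18 new=(28,15) → add node 14 parent=11 cost=28
16. q=(7,31) nearest=10 d=6 new=(7,29) → add node 15 parent=10 cost=28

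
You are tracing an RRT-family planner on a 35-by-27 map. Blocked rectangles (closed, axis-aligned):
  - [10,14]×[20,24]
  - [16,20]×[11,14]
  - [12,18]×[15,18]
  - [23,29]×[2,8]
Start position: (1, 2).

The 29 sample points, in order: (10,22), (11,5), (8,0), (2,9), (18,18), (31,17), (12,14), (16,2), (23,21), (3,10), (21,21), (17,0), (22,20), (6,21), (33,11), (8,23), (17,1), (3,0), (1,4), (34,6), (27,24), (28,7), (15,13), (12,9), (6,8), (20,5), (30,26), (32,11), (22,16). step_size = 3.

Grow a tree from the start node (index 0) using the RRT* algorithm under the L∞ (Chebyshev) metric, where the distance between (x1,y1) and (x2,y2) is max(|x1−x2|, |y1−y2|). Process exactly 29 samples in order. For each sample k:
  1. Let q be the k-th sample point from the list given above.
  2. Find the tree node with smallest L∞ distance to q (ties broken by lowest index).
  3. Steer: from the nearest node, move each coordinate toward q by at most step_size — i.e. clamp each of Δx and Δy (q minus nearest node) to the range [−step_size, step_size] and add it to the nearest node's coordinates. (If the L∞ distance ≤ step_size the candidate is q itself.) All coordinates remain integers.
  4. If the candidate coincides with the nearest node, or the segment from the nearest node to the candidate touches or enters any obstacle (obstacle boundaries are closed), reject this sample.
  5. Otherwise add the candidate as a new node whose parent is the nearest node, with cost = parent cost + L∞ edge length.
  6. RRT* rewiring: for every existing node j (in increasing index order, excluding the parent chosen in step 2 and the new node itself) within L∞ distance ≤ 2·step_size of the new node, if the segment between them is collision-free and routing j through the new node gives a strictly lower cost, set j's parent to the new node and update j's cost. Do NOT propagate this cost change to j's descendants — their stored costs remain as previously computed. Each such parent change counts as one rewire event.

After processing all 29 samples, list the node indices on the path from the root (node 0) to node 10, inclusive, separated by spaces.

Path: 0 1 2 5 8 10

1. q=(10,22) nearest=0 d=20 new=(4,5) → add node 1 parent=0 cost=3
2. q=(11,5) nearest=1 d=7 new=(7,5) → add node 2 parent=1 cost=6
3. q=(8,0) nearest=1 d=5 new=(7,2) → add node 3 parent=1 cost=6
4. q=(2,9) nearest=1 d=4 new=(2,8) → add node 4 parent=1 cost=6
5. q=(18,18) nearest=2 d=13 new=(10,8) → add node 5 parent=2 cost=9
6. q=(31,17) nearest=5 d=21 new=(13,11) → add node 6 parent=5 cost=12
7. q=(12,14) nearest=6 d=3 new=(12,14) → add node 7 parent=6 cost=15
8. q=(16,2) nearest=5 d=6 new=(13,5) → add node 8 parent=5 cost=12
9. q=(23,21) nearest=6 d=10 new=(16,14) → blocked by [16,20]×[11,14], reject
10. q=(3,10) nearest=4 d=2 new=(3,10) → add node 9 parent=4 cost=8
11. q=(21,21) nearest=7 d=9 new=(15,17) → blocked by [12,18]×[15,18], reject
12. q=(17,0) nearest=8 d=5 new=(16,2) → add node 10 parent=8 cost=15
13. q=(22,20) nearest=6 d=9 new=(16,14) → blocked by [16,20]×[11,14], reject
14. q=(6,21) nearest=7 d=7 new=(9,17) → add node 11 parent=7 cost=18
15. q=(33,11) nearest=10 d=17 new=(19,5) → add node 12 parent=10 cost=18
16. q=(8,23) nearest=11 d=6 new=(8,20) → add node 13 parent=11 cost=21
17. q=(17,1) nearest=10 d=1 new=(17,1) → add node 14 parent=10 cost=16
18. q=(3,0) nearest=0 d=2 new=(3,0) → add node 15 parent=0 cost=2
19. q=(1,4) nearest=0 d=2 new=(1,4) → add node 16 parent=0 cost=2
20. q=(34,6) nearest=12 d=15 new=(22,6) → add node 17 parent=12 cost=21
21. q=(27,24) nearest=6 d=14 new=(16,14) → blocked by [16,20]×[11,14], reject
22. q=(28,7) nearest=17 d=6 new=(25,7) → blocked by [23,29]×[2,8], reject
23. q=(15,13) nearest=6 d=2 new=(15,13) → add node 18 parent=6 cost=14
24. q=(12,9) nearest=5 d=2 new=(12,9) → add node 19 parent=5 cost=11
25. q=(6,8) nearest=1 d=3 new=(6,8) → add node 20 parent=1 cost=6; rewire 7→20 (12<15)
26. q=(20,5) nearest=12 d=1 new=(20,5) → add node 21 parent=12 cost=19
27. q=(30,26) nearest=18 d=15 new=(18,16) → blocked by [16,20]×[11,14], reject
28. q=(32,11) nearest=17 d=10 new=(25,9) → blocked by [23,29]×[2,8], reject
29. q=(22,16) nearest=18 d=7 new=(18,16) → blocked by [16,20]×[11,14], reject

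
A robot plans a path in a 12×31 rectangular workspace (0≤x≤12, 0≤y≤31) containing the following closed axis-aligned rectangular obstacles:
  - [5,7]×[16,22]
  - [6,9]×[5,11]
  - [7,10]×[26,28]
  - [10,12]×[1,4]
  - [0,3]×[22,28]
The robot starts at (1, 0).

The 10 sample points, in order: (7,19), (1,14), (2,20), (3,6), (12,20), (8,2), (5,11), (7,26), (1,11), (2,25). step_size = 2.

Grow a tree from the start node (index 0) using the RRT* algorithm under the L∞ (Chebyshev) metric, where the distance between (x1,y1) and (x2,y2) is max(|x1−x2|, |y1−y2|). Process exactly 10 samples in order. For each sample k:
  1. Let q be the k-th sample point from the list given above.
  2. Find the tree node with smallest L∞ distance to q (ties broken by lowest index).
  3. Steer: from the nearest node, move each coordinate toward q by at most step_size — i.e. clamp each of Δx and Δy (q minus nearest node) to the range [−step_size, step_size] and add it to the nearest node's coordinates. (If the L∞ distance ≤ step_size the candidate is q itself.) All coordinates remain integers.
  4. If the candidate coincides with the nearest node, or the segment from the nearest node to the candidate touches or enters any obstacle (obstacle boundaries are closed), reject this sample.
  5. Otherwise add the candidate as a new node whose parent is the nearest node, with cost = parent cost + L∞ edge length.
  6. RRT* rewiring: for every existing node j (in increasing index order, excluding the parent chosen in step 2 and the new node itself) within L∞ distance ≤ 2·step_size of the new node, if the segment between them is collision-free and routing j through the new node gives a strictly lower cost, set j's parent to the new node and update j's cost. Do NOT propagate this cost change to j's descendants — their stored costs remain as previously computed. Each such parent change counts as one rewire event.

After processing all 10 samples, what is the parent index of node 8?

1. q=(7,19) nearest=0 d=19 new=(3,2) → add node 1 parent=0 cost=2
2. q=(1,14) nearest=1 d=12 new=(1,4) → add node 2 parent=1 cost=4
3. q=(2,20) nearest=2 d=16 new=(2,6) → add node 3 parent=2 cost=6
4. q=(3,6) nearest=3 d=1 new=(3,6) → add node 4 parent=3 cost=7
5. q=(12,20) nearest=3 d=14 new=(4,8) → add node 5 parent=3 cost=8
6. q=(8,2) nearest=1 d=5 new=(5,2) → add node 6 parent=1 cost=4
7. q=(5,11) nearest=5 d=3 new=(5,10) → add node 7 parent=5 cost=10
8. q=(7,26) nearest=7 d=16 new=(7,12) → blocked by [6,9]×[5,11], reject
9. q=(1,11) nearest=5 d=3 new=(2,10) → add node 8 parent=5 cost=10
10. q=(2,25) nearest=7 d=15 new=(3,12) → add node 9 parent=7 cost=12

Parent of node 8: 5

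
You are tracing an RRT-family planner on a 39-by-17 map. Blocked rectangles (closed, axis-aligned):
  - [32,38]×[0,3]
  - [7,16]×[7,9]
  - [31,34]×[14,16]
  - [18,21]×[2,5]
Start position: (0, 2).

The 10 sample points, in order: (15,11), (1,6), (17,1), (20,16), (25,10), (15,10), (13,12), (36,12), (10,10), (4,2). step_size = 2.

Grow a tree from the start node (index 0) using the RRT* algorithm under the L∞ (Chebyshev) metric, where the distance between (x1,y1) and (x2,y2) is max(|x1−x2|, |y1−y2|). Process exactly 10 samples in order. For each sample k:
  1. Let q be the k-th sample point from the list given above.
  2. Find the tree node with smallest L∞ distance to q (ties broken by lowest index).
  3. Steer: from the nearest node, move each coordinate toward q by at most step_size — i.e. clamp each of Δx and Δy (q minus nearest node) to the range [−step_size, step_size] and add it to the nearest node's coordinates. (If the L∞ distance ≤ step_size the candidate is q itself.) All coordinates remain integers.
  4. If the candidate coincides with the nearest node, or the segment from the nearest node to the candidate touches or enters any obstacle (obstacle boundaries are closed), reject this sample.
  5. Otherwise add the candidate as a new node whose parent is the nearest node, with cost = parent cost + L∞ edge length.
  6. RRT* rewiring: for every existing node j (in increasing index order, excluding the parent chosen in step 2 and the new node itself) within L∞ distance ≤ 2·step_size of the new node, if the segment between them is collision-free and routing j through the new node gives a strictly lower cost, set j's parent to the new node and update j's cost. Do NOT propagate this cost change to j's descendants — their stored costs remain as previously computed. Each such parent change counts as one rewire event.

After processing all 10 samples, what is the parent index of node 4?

1. q=(15,11) nearest=0 d=15 new=(2,4) → add node 1 parent=0 cost=2
2. q=(1,6) nearest=1 d=2 new=(1,6) → add node 2 parent=1 cost=4
3. q=(17,1) nearest=1 d=15 new=(4,2) → add node 3 parent=1 cost=4
4. q=(20,16) nearest=3 d=16 new=(6,4) → add node 4 parent=3 cost=6
5. q=(25,10) nearest=4 d=19 new=(8,6) → add node 5 parent=4 cost=8
6. q=(15,10) nearest=5 d=7 new=(10,8) → blocked by [7,16]×[7,9], reject
7. q=(13,12) nearest=5 d=6 new=(10,8) → blocked by [7,16]×[7,9], reject
8. q=(36,12) nearest=5 d=28 new=(10,8) → blocked by [7,16]×[7,9], reject
9. q=(10,10) nearest=5 d=4 new=(10,8) → blocked by [7,16]×[7,9], reject
10. q=(4,2) nearest=3 d=0 → coincident, reject

Parent of node 4: 3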